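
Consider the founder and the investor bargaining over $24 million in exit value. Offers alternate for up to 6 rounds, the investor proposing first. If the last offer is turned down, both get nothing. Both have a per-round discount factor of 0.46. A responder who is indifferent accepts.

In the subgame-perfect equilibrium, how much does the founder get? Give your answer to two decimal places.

7.72

Round 6 (the founder proposes): the investor will accept anything ≥ 0, so the founder offers 0 and keeps 24.
Round 5 (the investor proposes): the founder can get 24 next round, worth 0.46 × 24 = 11.04 now. The investor offers 11.04 and keeps 24 − 11.04 = 12.96.
Round 4 (the founder proposes): the investor can get 12.96 next round, worth 0.46 × 12.96 = 5.9616 now; the founder offers that and keeps 18.0384.
Round 3 (the investor proposes): the founder can get 18.0384 next round, worth 0.46 × 18.0384 = 8.297664 now, so the investor offers 8.297664, keeping 15.702336.
Round 2 (the founder proposes): the investor can get 15.702336 next round, worth 0.46 × 15.702336 = 7.22307456 now. The founder offers 7.22307456 and keeps 24 − 7.22307456 = 16.77692544.
Round 1 (the investor proposes): the founder can get 16.77692544 next round, worth 0.46 × 16.77692544 = 7.7173857024 now. The investor offers 7.7173857024 and keeps 24 − 7.7173857024 = 16.2826142976.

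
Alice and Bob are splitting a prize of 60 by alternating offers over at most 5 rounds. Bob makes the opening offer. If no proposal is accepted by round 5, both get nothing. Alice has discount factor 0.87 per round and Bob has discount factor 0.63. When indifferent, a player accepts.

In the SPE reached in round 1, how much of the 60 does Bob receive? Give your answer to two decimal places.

By backward induction:
Round 5 (Bob proposes): Alice will accept anything ≥ 0, so Bob offers 0 and keeps 60.
Round 4 (Alice proposes): Bob can get 60 next round, worth 0.63 × 60 = 37.8 now, so Alice offers 37.8, keeping 22.2.
Round 3 (Bob proposes): Alice can get 22.2 next round, worth 0.87 × 22.2 = 19.314 now. Bob offers 19.314 and keeps 60 − 19.314 = 40.686.
Round 2 (Alice proposes): Bob can get 40.686 next round, worth 0.63 × 40.686 = 25.63218 now, so Alice offers 25.63218, keeping 34.36782.
Round 1 (Bob proposes): Alice can get 34.36782 next round, worth 0.87 × 34.36782 = 29.9000034 now, so Bob offers 29.9000034, keeping 30.0999966.

30.10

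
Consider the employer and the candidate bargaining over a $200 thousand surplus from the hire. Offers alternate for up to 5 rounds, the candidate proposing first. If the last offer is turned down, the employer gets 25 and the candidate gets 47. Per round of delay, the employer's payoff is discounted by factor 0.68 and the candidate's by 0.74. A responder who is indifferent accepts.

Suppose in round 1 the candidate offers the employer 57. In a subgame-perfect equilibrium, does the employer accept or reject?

Work out the employer's continuation value if the offer is rejected.
Round 5 (the candidate proposes): the employer gets 25 if talks fail, so the candidate offers 25 and keeps 175.
Round 4 (the employer proposes): the candidate can get 175 next round, worth 0.74 × 175 = 129.5 now; the employer offers that and keeps 70.5.
Round 3 (the candidate proposes): the employer can get 70.5 next round, worth 0.68 × 70.5 = 47.94 now. The candidate offers 47.94 and keeps 200 − 47.94 = 152.06.
Round 2 (the employer proposes): the candidate can get 152.06 next round, worth 0.74 × 152.06 = 112.5244 now, so the employer offers 112.5244, keeping 87.4756.
So by rejecting in round 1, the employer gets 87.4756 next round, worth 0.68 × 87.4756 = 59.483408 now.
Offer 57 < 59.483408, so the employer rejects.

Reject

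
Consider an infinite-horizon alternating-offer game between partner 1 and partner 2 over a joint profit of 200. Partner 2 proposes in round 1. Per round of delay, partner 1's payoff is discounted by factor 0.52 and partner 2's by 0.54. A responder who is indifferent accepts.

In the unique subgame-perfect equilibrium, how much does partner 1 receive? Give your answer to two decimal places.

When partner 2 proposes, partner 1 accepts any offer worth at least 0.52 times what partner 1 would get by proposing next round; and vice versa.
This gives x = 200 − 0.52y and y = 200 − 0.54x, where x and y are each side's share when it proposes.
Hence (1 − 0.52·0.54)x = 200(1 − 0.52), i.e. 0.7192·x = 96.
x ≈ 133.4816; partner 1's share is 200 − x ≈ 66.5184.

66.52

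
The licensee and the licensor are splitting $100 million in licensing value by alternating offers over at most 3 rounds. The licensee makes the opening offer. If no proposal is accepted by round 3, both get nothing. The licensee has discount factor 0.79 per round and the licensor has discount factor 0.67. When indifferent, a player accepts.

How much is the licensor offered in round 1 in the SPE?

Solve by backward induction from round 3.
Round 3 (the licensee proposes): rejection yields 0 for the licensor; the licensee offers 0 and keeps 100.
Round 2 (the licensor proposes): the licensee can get 100 next round, worth 0.79 × 100 = 79 now, so the licensor offers 79, keeping 21.
Round 1 (the licensee proposes): the licensor can get 21 next round, worth 0.67 × 21 = 14.07 now. The licensee offers 14.07 and keeps 100 − 14.07 = 85.93.

14.07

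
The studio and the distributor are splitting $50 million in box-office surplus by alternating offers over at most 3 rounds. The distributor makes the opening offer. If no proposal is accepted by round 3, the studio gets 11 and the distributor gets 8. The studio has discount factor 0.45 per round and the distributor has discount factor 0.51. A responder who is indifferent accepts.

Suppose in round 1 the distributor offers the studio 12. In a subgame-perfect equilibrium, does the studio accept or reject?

Reject

Round 3 (the distributor proposes): the studio gets 11 if talks fail, so the distributor offers 11 and keeps 39.
Round 2 (the studio proposes): the distributor can get 39 next round, worth 0.51 × 39 = 19.89 now, so the studio offers 19.89, keeping 30.11.
So by rejecting in round 1, the studio gets 30.11 next round, worth 0.45 × 30.11 = 13.5495 now.
Offer 12 < 13.5495, so the studio rejects.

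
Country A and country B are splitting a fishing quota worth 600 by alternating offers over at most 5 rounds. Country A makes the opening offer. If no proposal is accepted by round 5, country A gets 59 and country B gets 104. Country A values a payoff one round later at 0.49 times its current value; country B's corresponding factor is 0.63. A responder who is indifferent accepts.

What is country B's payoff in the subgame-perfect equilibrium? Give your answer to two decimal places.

By backward induction:
Round 5 (country A proposes): country B gets 104 if talks fail, so country A offers 104 and keeps 496.
Round 4 (country B proposes): country A can get 496 next round, worth 0.49 × 496 = 243.04 now, so country B offers 243.04, keeping 356.96.
Round 3 (country A proposes): country B can get 356.96 next round, worth 0.63 × 356.96 = 224.8848 now, so country A offers 224.8848, keeping 375.1152.
Round 2 (country B proposes): country A can get 375.1152 next round, worth 0.49 × 375.1152 = 183.806448 now. Country B offers 183.806448 and keeps 600 − 183.806448 = 416.193552.
Round 1 (country A proposes): country B can get 416.193552 next round, worth 0.63 × 416.193552 = 262.20193776 now; country A offers that and keeps 337.79806224.

262.20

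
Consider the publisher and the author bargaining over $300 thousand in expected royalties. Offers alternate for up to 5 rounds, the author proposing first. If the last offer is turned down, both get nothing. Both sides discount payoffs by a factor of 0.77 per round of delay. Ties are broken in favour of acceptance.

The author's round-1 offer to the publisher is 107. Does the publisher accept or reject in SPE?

Accept

Work out the publisher's continuation value if the offer is rejected.
Round 5 (the author proposes): the publisher will accept anything ≥ 0, so the author offers 0 and keeps 300.
Round 4 (the publisher proposes): the author can get 300 next round, worth 0.77 × 300 = 231 now; the publisher offers that and keeps 69.
Round 3 (the author proposes): the publisher can get 69 next round, worth 0.77 × 69 = 53.13 now. The author offers 53.13 and keeps 300 − 53.13 = 246.87.
Round 2 (the publisher proposes): the author can get 246.87 next round, worth 0.77 × 246.87 = 190.0899 now; the publisher offers that and keeps 109.9101.
So by rejecting in round 1, the publisher gets 109.9101 next round, worth 0.77 × 109.9101 = 84.630777 now.
Offer 107 ≥ 84.630777, so the publisher accepts.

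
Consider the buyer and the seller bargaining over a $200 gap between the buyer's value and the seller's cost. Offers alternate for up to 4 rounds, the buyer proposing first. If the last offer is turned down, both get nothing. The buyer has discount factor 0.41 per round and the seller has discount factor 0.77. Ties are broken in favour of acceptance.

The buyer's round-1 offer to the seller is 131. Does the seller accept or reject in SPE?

Round 4 (the seller proposes): rejection yields 0 for the buyer; the seller offers 0 and keeps 200.
Round 3 (the buyer proposes): the seller can get 200 next round, worth 0.77 × 200 = 154 now; the buyer offers that and keeps 46.
Round 2 (the seller proposes): the buyer can get 46 next round, worth 0.41 × 46 = 18.86 now, so the seller offers 18.86, keeping 181.14.
So by rejecting in round 1, the seller gets 181.14 next round, worth 0.77 × 181.14 = 139.4778 now.
Offer 131 < 139.4778, so the seller rejects.

Reject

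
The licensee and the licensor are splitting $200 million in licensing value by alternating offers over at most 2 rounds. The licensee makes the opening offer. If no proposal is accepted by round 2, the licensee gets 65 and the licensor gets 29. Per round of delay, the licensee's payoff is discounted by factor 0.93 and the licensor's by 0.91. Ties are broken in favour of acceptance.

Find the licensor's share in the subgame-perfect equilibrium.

Round 2 (the licensor proposes): the licensee gets 65 if talks fail, so the licensor offers 65 and keeps 135.
Round 1 (the licensee proposes): the licensor can get 135 next round, worth 0.91 × 135 = 122.85 now, so the licensee offers 122.85, keeping 77.15.

122.85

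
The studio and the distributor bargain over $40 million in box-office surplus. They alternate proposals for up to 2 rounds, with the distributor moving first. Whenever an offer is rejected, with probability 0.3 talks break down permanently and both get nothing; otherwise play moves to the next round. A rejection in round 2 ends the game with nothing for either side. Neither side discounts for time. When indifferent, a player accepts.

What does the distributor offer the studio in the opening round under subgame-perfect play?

28

Round 2 (the studio proposes): the distributor will accept anything ≥ 0, so the studio offers 0 and keeps 40.
Round 1 (the distributor proposes): rejecting gives the studio an expected 0.7 × 40 = 28; the distributor offers that and keeps 12.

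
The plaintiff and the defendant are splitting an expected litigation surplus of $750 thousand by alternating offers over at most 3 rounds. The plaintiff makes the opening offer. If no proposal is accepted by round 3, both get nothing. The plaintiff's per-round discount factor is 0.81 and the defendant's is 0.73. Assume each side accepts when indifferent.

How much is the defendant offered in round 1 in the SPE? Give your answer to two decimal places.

104.03

Work backward from the last round.
Round 3 (the plaintiff proposes): the defendant will accept anything ≥ 0, so the plaintiff offers 0 and keeps 750.
Round 2 (the defendant proposes): the plaintiff can get 750 next round, worth 0.81 × 750 = 607.5 now; the defendant offers that and keeps 142.5.
Round 1 (the plaintiff proposes): the defendant can get 142.5 next round, worth 0.73 × 142.5 = 104.025 now; the plaintiff offers that and keeps 645.975.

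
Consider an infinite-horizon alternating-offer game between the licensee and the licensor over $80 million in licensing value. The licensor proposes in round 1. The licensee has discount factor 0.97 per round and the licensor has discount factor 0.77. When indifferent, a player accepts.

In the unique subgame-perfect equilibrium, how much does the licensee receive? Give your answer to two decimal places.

Let x be the licensor's share when the licensor proposes and y be the licensee's share when the licensee proposes.
The licensee accepts iff offered ≥ 0.97·y, so x = 80 − 0.97y. Symmetrically y = 80 − 0.77x.
Substituting: x = 80 − 0.97(80 − 0.77x), giving x(1 − 0.77·0.97) = 80(1 − 0.97).
So x = 80 × 0.03 / 0.2531 ≈ 9.4824, and the licensee receives 80 − x ≈ 70.5176.

70.52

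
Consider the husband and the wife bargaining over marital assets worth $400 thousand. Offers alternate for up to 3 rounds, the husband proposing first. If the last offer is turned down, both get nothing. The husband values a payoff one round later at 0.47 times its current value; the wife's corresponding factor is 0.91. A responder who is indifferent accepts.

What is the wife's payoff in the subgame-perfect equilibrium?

192.92

Round 3 (the husband proposes): the wife will accept anything ≥ 0, so the husband offers 0 and keeps 400.
Round 2 (the wife proposes): the husband can get 400 next round, worth 0.47 × 400 = 188 now. The wife offers 188 and keeps 400 − 188 = 212.
Round 1 (the husband proposes): the wife can get 212 next round, worth 0.91 × 212 = 192.92 now; the husband offers that and keeps 207.08.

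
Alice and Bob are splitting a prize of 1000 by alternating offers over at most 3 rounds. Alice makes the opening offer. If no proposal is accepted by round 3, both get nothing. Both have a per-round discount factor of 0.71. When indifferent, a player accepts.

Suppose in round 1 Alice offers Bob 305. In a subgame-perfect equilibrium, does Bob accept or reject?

Accept

Work out Bob's continuation value if the offer is rejected.
Round 3 (Alice proposes): rejection yields 0 for Bob; Alice offers 0 and keeps 1000.
Round 2 (Bob proposes): Alice can get 1000 next round, worth 0.71 × 1000 = 710 now, so Bob offers 710, keeping 290.
So by rejecting in round 1, Bob gets 290 next round, worth 0.71 × 290 = 205.9 now.
Offer 305 ≥ 205.9, so Bob accepts.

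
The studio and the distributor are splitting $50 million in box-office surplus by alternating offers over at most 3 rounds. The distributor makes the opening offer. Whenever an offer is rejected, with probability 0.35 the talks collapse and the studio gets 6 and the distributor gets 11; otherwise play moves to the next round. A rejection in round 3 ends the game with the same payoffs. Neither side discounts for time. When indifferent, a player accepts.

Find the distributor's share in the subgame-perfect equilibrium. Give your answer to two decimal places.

36.49

Round 3 (the distributor proposes): the studio gets 6 if talks fail, so the distributor offers 6 and keeps 44.
Round 2 (the studio proposes): rejecting gives the distributor an expected 0.65 × 44 + 0.35 × 11 = 32.45. The studio offers 32.45 and keeps 50 − 32.45 = 17.55.
Round 1 (the distributor proposes): rejecting gives the studio an expected 0.65 × 17.55 + 0.35 × 6 = 13.5075. The distributor offers 13.5075 and keeps 50 − 13.5075 = 36.4925.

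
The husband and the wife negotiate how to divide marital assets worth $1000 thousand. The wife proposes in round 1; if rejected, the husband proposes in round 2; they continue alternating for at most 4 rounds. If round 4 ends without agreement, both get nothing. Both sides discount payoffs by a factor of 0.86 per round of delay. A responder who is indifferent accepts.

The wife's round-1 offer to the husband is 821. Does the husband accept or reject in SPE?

Round 4 (the husband proposes): rejection yields 0 for the wife; the husband offers 0 and keeps 1000.
Round 3 (the wife proposes): the husband can get 1000 next round, worth 0.86 × 1000 = 860 now. The wife offers 860 and keeps 1000 − 860 = 140.
Round 2 (the husband proposes): the wife can get 140 next round, worth 0.86 × 140 = 120.4 now, so the husband offers 120.4, keeping 879.6.
So by rejecting in round 1, the husband gets 879.6 next round, worth 0.86 × 879.6 = 756.456 now.
Offer 821 ≥ 756.456, so the husband accepts.

Accept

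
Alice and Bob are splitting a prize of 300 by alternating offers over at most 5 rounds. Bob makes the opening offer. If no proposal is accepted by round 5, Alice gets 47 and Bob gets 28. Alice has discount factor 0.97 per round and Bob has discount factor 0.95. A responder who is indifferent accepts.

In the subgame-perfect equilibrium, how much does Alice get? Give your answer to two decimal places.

67.87

Round 5 (Bob proposes): Alice gets 47 if talks fail, so Bob offers 47 and keeps 253.
Round 4 (Alice proposes): Bob can get 253 next round, worth 0.95 × 253 = 240.35 now. Alice offers 240.35 and keeps 300 − 240.35 = 59.65.
Round 3 (Bob proposes): Alice can get 59.65 next round, worth 0.97 × 59.65 = 57.8605 now. Bob offers 57.8605 and keeps 300 − 57.8605 = 242.1395.
Round 2 (Alice proposes): Bob can get 242.1395 next round, worth 0.95 × 242.1395 = 230.032525 now. Alice offers 230.032525 and keeps 300 − 230.032525 = 69.967475.
Round 1 (Bob proposes): Alice can get 69.967475 next round, worth 0.97 × 69.967475 = 67.86845075 now. Bob offers 67.86845075 and keeps 300 − 67.86845075 = 232.13154925.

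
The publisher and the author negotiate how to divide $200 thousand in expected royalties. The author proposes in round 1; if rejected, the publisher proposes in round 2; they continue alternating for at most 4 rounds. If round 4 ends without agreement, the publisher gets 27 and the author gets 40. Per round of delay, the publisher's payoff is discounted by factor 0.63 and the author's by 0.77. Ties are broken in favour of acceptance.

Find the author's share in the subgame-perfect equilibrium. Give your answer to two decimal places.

Round 4 (the publisher proposes): the author gets 40 if talks fail, so the publisher offers 40 and keeps 160.
Round 3 (the author proposes): the publisher can get 160 next round, worth 0.63 × 160 = 100.8 now, so the author offers 100.8, keeping 99.2.
Round 2 (the publisher proposes): the author can get 99.2 next round, worth 0.77 × 99.2 = 76.384 now. The publisher offers 76.384 and keeps 200 − 76.384 = 123.616.
Round 1 (the author proposes): the publisher can get 123.616 next round, worth 0.63 × 123.616 = 77.87808 now, so the author offers 77.87808, keeping 122.12192.

122.12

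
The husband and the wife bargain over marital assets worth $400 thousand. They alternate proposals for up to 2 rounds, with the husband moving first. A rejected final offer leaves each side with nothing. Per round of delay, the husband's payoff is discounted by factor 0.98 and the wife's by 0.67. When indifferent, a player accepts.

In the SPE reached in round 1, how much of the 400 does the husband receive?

Round 2 (the wife proposes): the husband will accept anything ≥ 0, so the wife offers 0 and keeps 400.
Round 1 (the husband proposes): the wife can get 400 next round, worth 0.67 × 400 = 268 now, so the husband offers 268, keeping 132.

132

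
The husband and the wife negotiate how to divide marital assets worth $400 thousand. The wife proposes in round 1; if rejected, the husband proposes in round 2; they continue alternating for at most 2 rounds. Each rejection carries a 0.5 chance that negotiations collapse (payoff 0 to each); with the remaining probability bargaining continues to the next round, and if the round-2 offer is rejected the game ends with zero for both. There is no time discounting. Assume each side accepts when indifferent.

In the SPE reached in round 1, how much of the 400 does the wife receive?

200

Round 2 (the husband proposes): rejection yields 0 for the wife; the husband offers 0 and keeps 400.
Round 1 (the wife proposes): rejecting gives the husband an expected 0.5 × 400 = 200; the wife offers that and keeps 200.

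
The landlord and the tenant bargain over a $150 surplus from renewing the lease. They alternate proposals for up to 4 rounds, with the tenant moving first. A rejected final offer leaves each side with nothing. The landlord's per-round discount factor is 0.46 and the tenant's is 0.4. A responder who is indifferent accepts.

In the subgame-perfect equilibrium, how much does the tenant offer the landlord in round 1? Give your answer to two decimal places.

Round 4 (the landlord proposes): rejection yields 0 for the tenant; the landlord offers 0 and keeps 150.
Round 3 (the tenant proposes): the landlord can get 150 next round, worth 0.46 × 150 = 69 now; the tenant offers that and keeps 81.
Round 2 (the landlord proposes): the tenant can get 81 next round, worth 0.4 × 81 = 32.4 now; the landlord offers that and keeps 117.6.
Round 1 (the tenant proposes): the landlord can get 117.6 next round, worth 0.46 × 117.6 = 54.096 now, so the tenant offers 54.096, keeping 95.904.

54.10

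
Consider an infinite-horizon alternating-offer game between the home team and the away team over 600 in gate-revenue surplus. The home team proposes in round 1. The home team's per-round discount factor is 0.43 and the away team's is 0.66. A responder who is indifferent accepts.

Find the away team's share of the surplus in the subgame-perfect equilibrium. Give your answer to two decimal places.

Let x be the home team's share when the home team proposes and y be the away team's share when the away team proposes.
The away team accepts iff offered ≥ 0.66·y, so x = 600 − 0.66y. Symmetrically y = 600 − 0.43x.
Substituting: x = 600 − 0.66(600 − 0.43x), giving x(1 − 0.43·0.66) = 600(1 − 0.66).
So x = 600 × 0.34 / 0.7162 ≈ 284.8366, and the away team receives 600 − x ≈ 315.1634.

315.16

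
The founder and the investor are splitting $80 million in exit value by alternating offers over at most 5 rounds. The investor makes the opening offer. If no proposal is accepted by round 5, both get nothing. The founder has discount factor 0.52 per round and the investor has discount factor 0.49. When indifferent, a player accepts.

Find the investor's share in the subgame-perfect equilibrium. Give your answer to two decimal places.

Solve by backward induction from round 5.
Round 5 (the investor proposes): the founder will accept anything ≥ 0, so the investor offers 0 and keeps 80.
Round 4 (the founder proposes): the investor can get 80 next round, worth 0.49 × 80 = 39.2 now, so the founder offers 39.2, keeping 40.8.
Round 3 (the investor proposes): the founder can get 40.8 next round, worth 0.52 × 40.8 = 21.216 now. The investor offers 21.216 and keeps 80 − 21.216 = 58.784.
Round 2 (the founder proposes): the investor can get 58.784 next round, worth 0.49 × 58.784 = 28.80416 now; the founder offers that and keeps 51.19584.
Round 1 (the investor proposes): the founder can get 51.19584 next round, worth 0.52 × 51.19584 = 26.6218368 now. The investor offers 26.6218368 and keeps 80 − 26.6218368 = 53.3781632.

53.38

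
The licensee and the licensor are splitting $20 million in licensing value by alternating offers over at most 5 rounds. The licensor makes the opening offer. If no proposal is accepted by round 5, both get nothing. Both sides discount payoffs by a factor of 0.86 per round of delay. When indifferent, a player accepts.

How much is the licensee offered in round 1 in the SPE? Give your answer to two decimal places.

4.19

Solve by backward induction from round 5.
Round 5 (the licensor proposes): the licensee will accept anything ≥ 0, so the licensor offers 0 and keeps 20.
Round 4 (the licensee proposes): the licensor can get 20 next round, worth 0.86 × 20 = 17.2 now; the licensee offers that and keeps 2.8.
Round 3 (the licensor proposes): the licensee can get 2.8 next round, worth 0.86 × 2.8 = 2.408 now; the licensor offers that and keeps 17.592.
Round 2 (the licensee proposes): the licensor can get 17.592 next round, worth 0.86 × 17.592 = 15.12912 now; the licensee offers that and keeps 4.87088.
Round 1 (the licensor proposes): the licensee can get 4.87088 next round, worth 0.86 × 4.87088 = 4.1889568 now. The licensor offers 4.1889568 and keeps 20 − 4.1889568 = 15.8110432.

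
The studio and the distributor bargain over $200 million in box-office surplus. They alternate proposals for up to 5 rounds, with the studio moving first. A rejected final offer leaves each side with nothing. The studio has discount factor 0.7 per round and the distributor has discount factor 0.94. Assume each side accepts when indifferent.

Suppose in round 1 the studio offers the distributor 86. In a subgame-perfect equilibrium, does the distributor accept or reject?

Work out the distributor's continuation value if the offer is rejected.
Round 5 (the studio proposes): the distributor will accept anything ≥ 0, so the studio offers 0 and keeps 200.
Round 4 (the distributor proposes): the studio can get 200 next round, worth 0.7 × 200 = 140 now; the distributor offers that and keeps 60.
Round 3 (the studio proposes): the distributor can get 60 next round, worth 0.94 × 60 = 56.4 now, so the studio offers 56.4, keeping 143.6.
Round 2 (the distributor proposes): the studio can get 143.6 next round, worth 0.7 × 143.6 = 100.52 now; the distributor offers that and keeps 99.48.
So by rejecting in round 1, the distributor gets 99.48 next round, worth 0.94 × 99.48 = 93.5112 now.
Offer 86 < 93.5112, so the distributor rejects.

Reject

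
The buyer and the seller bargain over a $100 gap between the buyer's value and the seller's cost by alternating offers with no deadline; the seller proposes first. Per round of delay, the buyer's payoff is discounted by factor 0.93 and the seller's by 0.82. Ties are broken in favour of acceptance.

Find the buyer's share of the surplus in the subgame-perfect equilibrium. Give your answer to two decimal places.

70.51

Let x be the seller's share when the seller proposes and y be the buyer's share when the buyer proposes.
The buyer accepts iff offered ≥ 0.93·y, so x = 100 − 0.93y. Symmetrically y = 100 − 0.82x.
Substituting: x = 100 − 0.93(100 − 0.82x), giving x(1 − 0.82·0.93) = 100(1 − 0.93).
So x = 100 × 0.07 / 0.2374 ≈ 29.4861, and the buyer receives 100 − x ≈ 70.5139.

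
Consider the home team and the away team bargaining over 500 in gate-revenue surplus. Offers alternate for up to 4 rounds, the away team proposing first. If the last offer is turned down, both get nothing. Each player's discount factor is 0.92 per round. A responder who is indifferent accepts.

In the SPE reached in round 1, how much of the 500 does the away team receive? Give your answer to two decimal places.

Round 4 (the home team proposes): the away team will accept anything ≥ 0, so the home team offers 0 and keeps 500.
Round 3 (the away team proposes): the home team can get 500 next round, worth 0.92 × 500 = 460 now; the away team offers that and keeps 40.
Round 2 (the home team proposes): the away team can get 40 next round, worth 0.92 × 40 = 36.8 now; the home team offers that and keeps 463.2.
Round 1 (the away team proposes): the home team can get 463.2 next round, worth 0.92 × 463.2 = 426.144 now; the away team offers that and keeps 73.856.

73.86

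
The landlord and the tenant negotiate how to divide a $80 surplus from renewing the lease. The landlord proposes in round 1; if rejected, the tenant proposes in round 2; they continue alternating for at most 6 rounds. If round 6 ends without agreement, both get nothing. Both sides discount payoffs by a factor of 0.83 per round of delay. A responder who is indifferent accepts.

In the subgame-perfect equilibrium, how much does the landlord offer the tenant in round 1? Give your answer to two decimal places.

50.58

Round 6 (the tenant proposes): the landlord will accept anything ≥ 0, so the tenant offers 0 and keeps 80.
Round 5 (the landlord proposes): the tenant can get 80 next round, worth 0.83 × 80 = 66.4 now. The landlord offers 66.4 and keeps 80 − 66.4 = 13.6.
Round 4 (the tenant proposes): the landlord can get 13.6 next round, worth 0.83 × 13.6 = 11.288 now. The tenant offers 11.288 and keeps 80 − 11.288 = 68.712.
Round 3 (the landlord proposes): the tenant can get 68.712 next round, worth 0.83 × 68.712 = 57.03096 now. The landlord offers 57.03096 and keeps 80 − 57.03096 = 22.96904.
Round 2 (the tenant proposes): the landlord can get 22.96904 next round, worth 0.83 × 22.96904 = 19.0643032 now. The tenant offers 19.0643032 and keeps 80 − 19.0643032 = 60.9356968.
Round 1 (the landlord proposes): the tenant can get 60.9356968 next round, worth 0.83 × 60.9356968 = 50.576628344 now. The landlord offers 50.576628344 and keeps 80 − 50.576628344 = 29.423371656.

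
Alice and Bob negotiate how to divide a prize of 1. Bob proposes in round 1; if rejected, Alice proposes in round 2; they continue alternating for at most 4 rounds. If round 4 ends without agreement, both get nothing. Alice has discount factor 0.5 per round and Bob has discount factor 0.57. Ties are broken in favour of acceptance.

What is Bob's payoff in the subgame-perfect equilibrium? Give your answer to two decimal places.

0.64

By backward induction:
Round 4 (Alice proposes): rejection yields 0 for Bob; Alice offers 0 and keeps 1.
Round 3 (Bob proposes): Alice can get 1 next round, worth 0.5 × 1 = 0.5 now; Bob offers that and keeps 0.5.
Round 2 (Alice proposes): Bob can get 0.5 next round, worth 0.57 × 0.5 = 0.285 now; Alice offers that and keeps 0.715.
Round 1 (Bob proposes): Alice can get 0.715 next round, worth 0.5 × 0.715 = 0.3575 now, so Bob offers 0.3575, keeping 0.6425.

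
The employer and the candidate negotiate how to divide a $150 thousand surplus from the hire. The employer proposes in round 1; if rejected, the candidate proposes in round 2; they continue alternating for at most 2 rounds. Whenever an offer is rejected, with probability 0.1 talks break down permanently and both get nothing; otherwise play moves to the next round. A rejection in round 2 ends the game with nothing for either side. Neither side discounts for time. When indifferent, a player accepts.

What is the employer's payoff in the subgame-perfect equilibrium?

15

Round 2 (the candidate proposes): rejection yields 0 for the employer; the candidate offers 0 and keeps 150.
Round 1 (the employer proposes): rejecting gives the candidate an expected 0.9 × 150 = 135. The employer offers 135 and keeps 150 − 135 = 15.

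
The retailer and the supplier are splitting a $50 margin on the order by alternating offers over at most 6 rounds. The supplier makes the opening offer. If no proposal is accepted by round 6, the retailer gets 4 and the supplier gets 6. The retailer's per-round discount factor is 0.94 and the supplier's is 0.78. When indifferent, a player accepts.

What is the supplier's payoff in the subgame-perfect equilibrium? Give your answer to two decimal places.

Work backward from the last round.
Round 6 (the retailer proposes): the supplier gets 6 if talks fail, so the retailer offers 6 and keeps 44.
Round 5 (the supplier proposes): the retailer can get 44 next round, worth 0.94 × 44 = 41.36 now, so the supplier offers 41.36, keeping 8.64.
Round 4 (the retailer proposes): the supplier can get 8.64 next round, worth 0.78 × 8.64 = 6.7392 now, so the retailer offers 6.7392, keeping 43.2608.
Round 3 (the supplier proposes): the retailer can get 43.2608 next round, worth 0.94 × 43.2608 = 40.665152 now, so the supplier offers 40.665152, keeping 9.334848.
Round 2 (the retailer proposes): the supplier can get 9.334848 next round, worth 0.78 × 9.334848 = 7.28118144 now; the retailer offers that and keeps 42.71881856.
Round 1 (the supplier proposes): the retailer can get 42.71881856 next round, worth 0.94 × 42.71881856 = 40.1556894464 now. The supplier offers 40.1556894464 and keeps 50 − 40.1556894464 = 9.8443105536.

9.84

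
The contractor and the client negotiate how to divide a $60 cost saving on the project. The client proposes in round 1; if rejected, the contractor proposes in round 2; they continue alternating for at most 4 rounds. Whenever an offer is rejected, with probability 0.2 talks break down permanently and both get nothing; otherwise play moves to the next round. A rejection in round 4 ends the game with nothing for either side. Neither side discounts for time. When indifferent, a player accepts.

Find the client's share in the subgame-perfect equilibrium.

By backward induction:
Round 4 (the contractor proposes): rejection yields 0 for the client; the contractor offers 0 and keeps 60.
Round 3 (the client proposes): rejecting gives the contractor an expected 0.8 × 60 = 48. The client offers 48 and keeps 60 − 48 = 12.
Round 2 (the contractor proposes): rejecting gives the client an expected 0.8 × 12 = 9.6. The contractor offers 9.6 and keeps 60 − 9.6 = 50.4.
Round 1 (the client proposes): rejecting gives the contractor an expected 0.8 × 50.4 = 40.32; the client offers that and keeps 19.68.

19.68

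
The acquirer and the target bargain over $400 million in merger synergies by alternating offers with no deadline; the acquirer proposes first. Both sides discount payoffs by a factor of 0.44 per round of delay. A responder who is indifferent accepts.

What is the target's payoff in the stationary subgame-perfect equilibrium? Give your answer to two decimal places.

In a stationary SPE each proposer offers the other exactly their discounted continuation value.
If the acquirer keeps x when proposing and the target keeps y when proposing, then x = 400 − 0.44y and y = 400 − 0.44x.
Solving: x = 400(1 − 0.44) / (1 − 0.44·0.44) = 224 / 0.8064 ≈ 277.7778.
The target gets 400 − 277.7778 ≈ 122.2222.

122.22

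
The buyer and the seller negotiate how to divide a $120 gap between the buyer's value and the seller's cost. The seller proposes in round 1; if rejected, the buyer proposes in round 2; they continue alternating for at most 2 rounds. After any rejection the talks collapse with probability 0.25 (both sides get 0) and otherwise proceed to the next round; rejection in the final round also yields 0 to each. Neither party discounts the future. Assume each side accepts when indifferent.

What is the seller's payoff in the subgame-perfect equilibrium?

Round 2 (the buyer proposes): the seller will accept anything ≥ 0, so the buyer offers 0 and keeps 120.
Round 1 (the seller proposes): rejecting gives the buyer an expected 0.75 × 120 = 90; the seller offers that and keeps 30.

30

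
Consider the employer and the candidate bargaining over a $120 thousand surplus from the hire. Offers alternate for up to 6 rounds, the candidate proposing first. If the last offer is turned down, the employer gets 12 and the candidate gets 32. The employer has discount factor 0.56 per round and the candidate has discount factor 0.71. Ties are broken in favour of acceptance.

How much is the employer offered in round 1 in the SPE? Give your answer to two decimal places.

35.03

Work backward from the last round.
Round 6 (the employer proposes): the candidate gets 32 if talks fail, so the employer offers 32 and keeps 88.
Round 5 (the candidate proposes): the employer can get 88 next round, worth 0.56 × 88 = 49.28 now, so the candidate offers 49.28, keeping 70.72.
Round 4 (the employer proposes): the candidate can get 70.72 next round, worth 0.71 × 70.72 = 50.2112 now. The employer offers 50.2112 and keeps 120 − 50.2112 = 69.7888.
Round 3 (the candidate proposes): the employer can get 69.7888 next round, worth 0.56 × 69.7888 = 39.081728 now. The candidate offers 39.081728 and keeps 120 − 39.081728 = 80.918272.
Round 2 (the employer proposes): the candidate can get 80.918272 next round, worth 0.71 × 80.918272 = 57.45197312 now; the employer offers that and keeps 62.54802688.
Round 1 (the candidate proposes): the employer can get 62.54802688 next round, worth 0.56 × 62.54802688 = 35.0268950528 now, so the candidate offers 35.0268950528, keeping 84.9731049472.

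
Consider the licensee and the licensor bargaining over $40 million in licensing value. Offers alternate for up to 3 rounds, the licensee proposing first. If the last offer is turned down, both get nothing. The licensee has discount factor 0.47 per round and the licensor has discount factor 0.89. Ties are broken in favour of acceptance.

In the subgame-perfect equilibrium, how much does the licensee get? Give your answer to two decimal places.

Round 3 (the licensee proposes): the licensor will accept anything ≥ 0, so the licensee offers 0 and keeps 40.
Round 2 (the licensor proposes): the licensee can get 40 next round, worth 0.47 × 40 = 18.8 now, so the licensor offers 18.8, keeping 21.2.
Round 1 (the licensee proposes): the licensor can get 21.2 next round, worth 0.89 × 21.2 = 18.868 now. The licensee offers 18.868 and keeps 40 − 18.868 = 21.132.

21.13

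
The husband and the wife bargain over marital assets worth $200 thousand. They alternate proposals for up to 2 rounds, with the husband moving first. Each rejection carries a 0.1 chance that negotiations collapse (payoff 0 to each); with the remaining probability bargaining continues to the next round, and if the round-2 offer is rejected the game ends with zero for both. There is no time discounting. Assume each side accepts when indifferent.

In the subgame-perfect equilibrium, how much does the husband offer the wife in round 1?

180

By backward induction:
Round 2 (the wife proposes): rejection yields 0 for the husband; the wife offers 0 and keeps 200.
Round 1 (the husband proposes): rejecting gives the wife an expected 0.9 × 200 = 180. The husband offers 180 and keeps 200 − 180 = 20.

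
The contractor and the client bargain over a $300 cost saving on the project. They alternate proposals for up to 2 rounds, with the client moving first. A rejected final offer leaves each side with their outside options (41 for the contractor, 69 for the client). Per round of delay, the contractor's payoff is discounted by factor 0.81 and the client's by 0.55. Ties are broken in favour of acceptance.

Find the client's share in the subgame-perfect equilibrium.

Round 2 (the contractor proposes): the client gets 69 if talks fail, so the contractor offers 69 and keeps 231.
Round 1 (the client proposes): the contractor can get 231 next round, worth 0.81 × 231 = 187.11 now, so the client offers 187.11, keeping 112.89.

112.89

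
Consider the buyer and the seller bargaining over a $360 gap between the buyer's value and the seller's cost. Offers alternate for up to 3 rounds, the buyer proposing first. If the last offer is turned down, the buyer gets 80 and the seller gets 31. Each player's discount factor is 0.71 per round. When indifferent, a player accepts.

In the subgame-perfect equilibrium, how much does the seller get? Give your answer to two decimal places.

89.75

Round 3 (the buyer proposes): the seller gets 31 if talks fail, so the buyer offers 31 and keeps 329.
Round 2 (the seller proposes): the buyer can get 329 next round, worth 0.71 × 329 = 233.59 now, so the seller offers 233.59, keeping 126.41.
Round 1 (the buyer proposes): the seller can get 126.41 next round, worth 0.71 × 126.41 = 89.7511 now. The buyer offers 89.7511 and keeps 360 − 89.7511 = 270.2489.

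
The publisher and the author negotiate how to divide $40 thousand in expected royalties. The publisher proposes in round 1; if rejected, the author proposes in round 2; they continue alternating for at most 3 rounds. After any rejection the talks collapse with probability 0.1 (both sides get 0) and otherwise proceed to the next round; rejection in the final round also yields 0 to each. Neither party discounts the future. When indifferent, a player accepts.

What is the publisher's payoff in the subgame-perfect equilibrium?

By backward induction:
Round 3 (the publisher proposes): rejection yields 0 for the author; the publisher offers 0 and keeps 40.
Round 2 (the author proposes): rejecting gives the publisher an expected 0.9 × 40 = 36. The author offers 36 and keeps 40 − 36 = 4.
Round 1 (the publisher proposes): rejecting gives the author an expected 0.9 × 4 = 3.6. The publisher offers 3.6 and keeps 40 − 3.6 = 36.4.

36.4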